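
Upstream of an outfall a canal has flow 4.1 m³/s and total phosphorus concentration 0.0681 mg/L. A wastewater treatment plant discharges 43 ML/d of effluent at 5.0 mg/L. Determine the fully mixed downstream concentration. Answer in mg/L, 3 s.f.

43 ML/d = 0.4977 m³/s.
Flow-weighted mixing gives C = (0.4977·5 + 4.1·0.0681) / (0.4977 + 4.1) = 2.768/4.598 = 0.602 mg/L.

0.602 mg/L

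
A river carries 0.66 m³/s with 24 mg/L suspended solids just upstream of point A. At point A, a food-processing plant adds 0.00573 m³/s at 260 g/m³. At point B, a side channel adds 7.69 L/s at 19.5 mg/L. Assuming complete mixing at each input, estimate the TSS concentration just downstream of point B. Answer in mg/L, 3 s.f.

After input A: C = (0.66·24 + 0.00573·260) / 0.6657 = 26.03 mg/L.
7.69 L/s = 0.00769 m³/s.
After input B: C = (0.6657·26.03 + 0.00769·19.5) / 0.6734 = 25.96 mg/L.

26.0 mg/L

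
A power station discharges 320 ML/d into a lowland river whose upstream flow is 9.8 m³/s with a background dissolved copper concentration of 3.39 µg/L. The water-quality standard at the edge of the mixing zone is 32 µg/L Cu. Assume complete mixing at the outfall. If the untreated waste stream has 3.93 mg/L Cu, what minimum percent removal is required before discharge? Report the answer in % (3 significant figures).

320 ML/d = 3.704 m³/s.
3.39 µg/L = 0.00339 mg/L.
32 µg/L = 0.032 mg/L.
Mass balance: 0.032·13.5 = 3.704·Cₑ + 9.8·0.00339.
Cₑ = (0.4321 − 0.03322) / 3.704 = 0.1077 mg/L.
Required removal = 1 − 0.1077/3.93 = 97.26 %.

97.3 %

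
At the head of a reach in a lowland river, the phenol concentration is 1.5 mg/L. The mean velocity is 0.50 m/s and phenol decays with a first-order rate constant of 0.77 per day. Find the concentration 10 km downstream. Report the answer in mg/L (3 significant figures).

Travel time t = 10 km / 0.50 m/s = 1e+04/0.50 = 2e+04 s = 0.2315 d.
First-order decay: C = 1.5·exp(−0.77·0.2315) = 1.5·0.8367 = 1.255 mg/L.

1.26 mg/L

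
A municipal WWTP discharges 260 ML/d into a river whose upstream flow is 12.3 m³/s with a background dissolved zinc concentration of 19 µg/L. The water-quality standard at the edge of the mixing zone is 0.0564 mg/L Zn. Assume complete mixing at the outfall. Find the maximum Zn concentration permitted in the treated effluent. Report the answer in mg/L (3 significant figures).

260 ML/d = 3.009 m³/s.
19 µg/L = 0.019 mg/L.
Mass balance: 0.0564·15.31 = 3.009·Cₑ + 12.3·0.019.
Cₑ = (0.8634 − 0.2337) / 3.009 = 0.2093 mg/L.

0.209 mg/L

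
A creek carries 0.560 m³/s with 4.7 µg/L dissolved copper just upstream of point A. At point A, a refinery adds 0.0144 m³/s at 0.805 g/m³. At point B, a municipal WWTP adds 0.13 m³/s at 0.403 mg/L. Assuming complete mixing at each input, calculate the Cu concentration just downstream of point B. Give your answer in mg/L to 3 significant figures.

0.0946 mg/L

4.7 µg/L = 0.0047 mg/L.
After input A: C = (0.56·0.0047 + 0.0144·0.805) / 0.5744 = 0.02476 mg/L.
After input B: C = (0.5744·0.02476 + 0.13·0.403) / 0.7044 = 0.09457 mg/L.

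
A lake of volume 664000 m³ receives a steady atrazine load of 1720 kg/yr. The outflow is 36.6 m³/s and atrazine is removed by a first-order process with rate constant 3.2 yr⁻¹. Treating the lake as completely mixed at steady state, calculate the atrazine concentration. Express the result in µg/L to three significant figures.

1.49 µg/L

Outflow Q = 36.6 m³/s × 3.156e+07 s/yr = 1.155e+09 m³/yr.
Steady-state CSTR mass balance: W = Q·C + k·V·C, so C = W/(Q + kV).
Q + kV = 1.155e+09 + 3.2·664000 = 1.157e+09 m³/yr.
C = 1720/1.157e+09 = 1.486e-06 kg/m³ = 0.001486 mg/L = 1.486 µg/L.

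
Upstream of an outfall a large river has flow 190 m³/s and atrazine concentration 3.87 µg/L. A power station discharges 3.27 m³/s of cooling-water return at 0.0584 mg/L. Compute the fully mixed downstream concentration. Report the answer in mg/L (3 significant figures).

0.00479 mg/L

3.87 µg/L = 0.00387 mg/L.
By mass balance at complete mixing, C = (3.27·0.0584 + 190·0.00387) / (3.27 + 190) = 0.9263/193.3 = 0.004793 mg/L.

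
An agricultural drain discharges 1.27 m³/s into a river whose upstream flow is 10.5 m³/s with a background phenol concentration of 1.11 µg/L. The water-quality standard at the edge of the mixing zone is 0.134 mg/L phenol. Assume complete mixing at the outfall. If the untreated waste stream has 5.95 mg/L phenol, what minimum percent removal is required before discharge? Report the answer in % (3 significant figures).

1.11 µg/L = 0.00111 mg/L.
Mass balance: 0.134·11.77 = 1.27·Cₑ + 10.5·0.00111.
Cₑ = (1.577 − 0.01166) / 1.27 = 1.233 mg/L.
Required removal = 1 − 1.233/5.95 = 79.28 %.

79.3 %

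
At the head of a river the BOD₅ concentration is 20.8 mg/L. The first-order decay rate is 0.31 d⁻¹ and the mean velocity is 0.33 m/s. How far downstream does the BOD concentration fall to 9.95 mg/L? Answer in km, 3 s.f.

67.8 km

From C = C₀·e^(−kt), t = ln(C₀/C)/k = ln(20.8/9.95)/0.31 = 0.7374/0.31 = 2.379 d.
Distance = v·t = 0.33 m/s × 2.055e+05 s = 6.782e+04 m = 67.82 km.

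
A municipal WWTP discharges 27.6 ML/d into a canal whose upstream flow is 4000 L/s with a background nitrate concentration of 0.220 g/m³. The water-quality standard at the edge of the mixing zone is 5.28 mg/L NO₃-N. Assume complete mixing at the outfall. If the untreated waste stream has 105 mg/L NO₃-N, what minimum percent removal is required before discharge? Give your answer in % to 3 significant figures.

34.6 %

27.6 ML/d = 0.3194 m³/s.
4000 L/s = 4 m³/s.
Mass balance: 5.28·4.319 = 0.3194·Cₑ + 4·0.22.
Cₑ = (22.81 − 0.88) / 0.3194 = 68.64 mg/L.
Required removal = 1 − 68.64/105 = 34.63 %.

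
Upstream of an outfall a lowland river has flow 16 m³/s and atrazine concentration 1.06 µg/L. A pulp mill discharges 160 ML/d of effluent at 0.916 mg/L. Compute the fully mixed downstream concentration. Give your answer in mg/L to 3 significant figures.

0.0960 mg/L

160 ML/d = 1.852 m³/s.
1.06 µg/L = 0.00106 mg/L.
By mass balance at complete mixing, C = (1.852·0.916 + 16·0.00106) / (1.852 + 16) = 1.713/17.85 = 0.09597 mg/L.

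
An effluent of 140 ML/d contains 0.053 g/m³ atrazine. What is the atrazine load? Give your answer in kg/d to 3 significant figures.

140 ML/d = 1.62 m³/s.
Mass flux = Q·C = 1.62 m³/s × 0.053 g/m³ = 0.08588 g/s.
= 0.08588 g/s × 86.4 = 7.42 kg/d.

7.42 kg/d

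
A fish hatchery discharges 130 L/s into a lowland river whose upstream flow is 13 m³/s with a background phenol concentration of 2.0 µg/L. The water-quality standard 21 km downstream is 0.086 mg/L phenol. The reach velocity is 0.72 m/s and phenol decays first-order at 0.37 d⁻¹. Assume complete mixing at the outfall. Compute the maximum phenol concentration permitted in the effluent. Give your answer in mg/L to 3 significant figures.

130 L/s = 0.13 m³/s.
2.0 µg/L = 0.002 mg/L.
Travel time to the compliance point: t = 2.1e+04/0.72 = 2.917e+04 s = 0.3376 d; decay factor exp(−0.37·0.3376) = 0.8826.
So the concentration just after mixing may be at most 0.086/0.8826 = 0.09744 mg/L.
Mass balance: 0.09744·13.13 = 0.13·Cₑ + 13·0.002.
Cₑ = (1.279 − 0.026) / 0.13 = 9.642 mg/L.

9.64 mg/L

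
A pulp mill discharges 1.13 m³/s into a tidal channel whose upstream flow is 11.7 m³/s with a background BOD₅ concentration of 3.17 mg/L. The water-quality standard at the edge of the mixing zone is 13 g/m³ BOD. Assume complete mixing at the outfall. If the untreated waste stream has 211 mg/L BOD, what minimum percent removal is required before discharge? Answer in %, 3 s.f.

Mass balance: 13·12.83 = 1.13·Cₑ + 11.7·3.17.
Cₑ = (166.8 − 37.09) / 1.13 = 114.8 mg/L.
Required removal = 1 − 114.8/211 = 45.6 %.

45.6 %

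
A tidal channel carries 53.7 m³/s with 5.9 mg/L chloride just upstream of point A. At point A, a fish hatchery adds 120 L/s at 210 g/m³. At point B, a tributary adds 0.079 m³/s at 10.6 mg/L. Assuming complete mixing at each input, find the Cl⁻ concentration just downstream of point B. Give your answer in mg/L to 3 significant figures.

120 L/s = 0.12 m³/s.
After input A: C = (53.7·5.9 + 0.12·210) / 53.82 = 6.355 mg/L.
After input B: C = (53.82·6.355 + 0.079·10.6) / 53.9 = 6.361 mg/L.

6.36 mg/L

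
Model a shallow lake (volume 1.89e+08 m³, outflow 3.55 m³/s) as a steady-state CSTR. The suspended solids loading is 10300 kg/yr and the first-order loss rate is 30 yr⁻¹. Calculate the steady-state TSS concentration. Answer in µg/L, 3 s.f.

Outflow Q = 3.55 m³/s × 3.156e+07 s/yr = 1.12e+08 m³/yr.
Steady-state CSTR mass balance: W = Q·C + k·V·C, so C = W/(Q + kV).
Q + kV = 1.12e+08 + 30·1.89e+08 = 5.782e+09 m³/yr.
C = 10300/5.782e+09 = 1.781e-06 kg/m³ = 0.001781 mg/L = 1.781 µg/L.

1.78 µg/L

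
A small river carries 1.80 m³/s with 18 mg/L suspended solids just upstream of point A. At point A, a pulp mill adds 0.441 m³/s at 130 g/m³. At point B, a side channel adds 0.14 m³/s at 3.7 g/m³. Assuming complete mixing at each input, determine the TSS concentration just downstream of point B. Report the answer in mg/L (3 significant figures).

After input A: C = (1.8·18 + 0.441·130) / 2.241 = 40.04 mg/L.
After input B: C = (2.241·40.04 + 0.14·3.7) / 2.381 = 37.9 mg/L.

37.9 mg/L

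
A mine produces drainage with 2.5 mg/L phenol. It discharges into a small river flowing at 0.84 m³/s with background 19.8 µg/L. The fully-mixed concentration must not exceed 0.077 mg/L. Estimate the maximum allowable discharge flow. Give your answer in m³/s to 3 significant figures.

19.8 µg/L = 0.0198 mg/L.
Mass balance at complete mixing: C_std·(Q_w + Q_r) = Q_w·C_e + Q_r·C_b.
Rearranging, Q_w = Q_r·(C_std − C_b)/(C_e − C_std) = 0.84·(0.077 − 0.0198) / (2.5 − 0.077) = 0.01983 m³/s.

0.0198 m³/s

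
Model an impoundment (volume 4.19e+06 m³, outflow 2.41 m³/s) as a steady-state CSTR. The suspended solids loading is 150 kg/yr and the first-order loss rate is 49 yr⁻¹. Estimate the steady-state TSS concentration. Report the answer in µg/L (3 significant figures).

0.533 µg/L

Outflow Q = 2.41 m³/s × 3.156e+07 s/yr = 7.605e+07 m³/yr.
Steady-state CSTR mass balance: W = Q·C + k·V·C, so C = W/(Q + kV).
Q + kV = 7.605e+07 + 49·4.19e+06 = 2.814e+08 m³/yr.
C = 150/2.814e+08 = 5.331e-07 kg/m³ = 0.0005331 mg/L = 0.5331 µg/L.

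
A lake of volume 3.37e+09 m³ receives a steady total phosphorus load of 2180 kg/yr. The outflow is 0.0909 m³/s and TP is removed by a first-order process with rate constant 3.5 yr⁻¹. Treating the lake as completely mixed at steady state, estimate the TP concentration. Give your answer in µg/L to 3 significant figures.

0.185 µg/L

Outflow Q = 0.0909 m³/s × 3.156e+07 s/yr = 2.869e+06 m³/yr.
Steady-state CSTR mass balance: W = Q·C + k·V·C, so C = W/(Q + kV).
Q + kV = 2.869e+06 + 3.5·3.37e+09 = 1.18e+10 m³/yr.
C = 2180/1.18e+10 = 1.848e-07 kg/m³ = 0.0001848 mg/L = 0.1848 µg/L.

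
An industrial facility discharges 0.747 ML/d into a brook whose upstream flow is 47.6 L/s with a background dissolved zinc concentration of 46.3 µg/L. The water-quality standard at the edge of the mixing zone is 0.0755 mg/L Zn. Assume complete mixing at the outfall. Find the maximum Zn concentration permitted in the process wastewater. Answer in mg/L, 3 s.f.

0.747 ML/d = 0.008646 m³/s.
47.6 L/s = 0.0476 m³/s.
46.3 µg/L = 0.0463 mg/L.
Mass balance: 0.0755·0.05625 = 0.008646·Cₑ + 0.0476·0.0463.
Cₑ = (0.004247 − 0.002204) / 0.008646 = 0.2363 mg/L.

0.236 mg/L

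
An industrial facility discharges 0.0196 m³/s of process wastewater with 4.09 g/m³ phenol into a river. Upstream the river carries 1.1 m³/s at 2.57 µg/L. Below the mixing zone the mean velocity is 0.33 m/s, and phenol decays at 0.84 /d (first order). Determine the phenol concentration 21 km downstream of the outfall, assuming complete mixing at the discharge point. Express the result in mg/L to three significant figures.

0.0399 mg/L

2.57 µg/L = 0.00257 mg/L.
After complete mixing, C₀ = (0.0196·4.09 + 1.1·0.00257) / 1.12 = 0.07413 mg/L.
Travel time t = 2.1e+04 m / 0.33 m/s = 6.364e+04 s = 0.7365 d.
C = 0.07413·exp(−0.84·0.7365) = 0.07413·0.5387 = 0.03993 mg/L.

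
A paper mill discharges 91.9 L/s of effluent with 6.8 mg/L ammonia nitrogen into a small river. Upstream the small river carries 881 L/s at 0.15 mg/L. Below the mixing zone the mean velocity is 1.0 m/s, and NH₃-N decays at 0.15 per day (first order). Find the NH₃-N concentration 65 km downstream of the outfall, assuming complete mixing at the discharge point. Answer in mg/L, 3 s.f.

91.9 L/s = 0.0919 m³/s.
881 L/s = 0.881 m³/s.
After complete mixing, C₀ = (0.0919·6.8 + 0.881·0.15) / 0.9729 = 0.7782 mg/L.
Travel time t = 6.5e+04 m / 1.0 m/s = 6.5e+04 s = 0.7523 d.
C = 0.7782·exp(−0.15·0.7523) = 0.7782·0.8933 = 0.6951 mg/L.

0.695 mg/L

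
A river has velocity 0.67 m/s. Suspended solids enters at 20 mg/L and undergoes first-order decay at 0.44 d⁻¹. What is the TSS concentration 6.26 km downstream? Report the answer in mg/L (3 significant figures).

19.1 mg/L

Travel time t = 6.26 km / 0.67 m/s = 6260/0.67 = 9343 s = 0.1081 d.
First-order decay: C = 20·exp(−0.44·0.1081) = 20·0.9535 = 19.07 mg/L.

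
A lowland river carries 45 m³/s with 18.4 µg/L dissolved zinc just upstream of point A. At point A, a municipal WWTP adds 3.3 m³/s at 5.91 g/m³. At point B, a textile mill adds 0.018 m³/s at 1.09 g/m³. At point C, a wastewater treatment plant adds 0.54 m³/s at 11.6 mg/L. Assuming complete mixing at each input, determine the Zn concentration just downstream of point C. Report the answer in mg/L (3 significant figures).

18.4 µg/L = 0.0184 mg/L.
After input A: C = (45·0.0184 + 3.3·5.91) / 48.3 = 0.4209 mg/L.
After input B: C = (48.3·0.4209 + 0.018·1.09) / 48.32 = 0.4212 mg/L.
After input C: C = (48.32·0.4212 + 0.54·11.6) / 48.86 = 0.5447 mg/L.

0.545 mg/L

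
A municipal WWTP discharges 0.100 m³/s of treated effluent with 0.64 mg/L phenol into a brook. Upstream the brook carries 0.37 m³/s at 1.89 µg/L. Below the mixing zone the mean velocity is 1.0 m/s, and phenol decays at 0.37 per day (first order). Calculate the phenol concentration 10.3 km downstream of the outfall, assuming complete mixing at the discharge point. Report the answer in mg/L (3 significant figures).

0.132 mg/L

1.89 µg/L = 0.00189 mg/L.
After complete mixing, C₀ = (0.1·0.64 + 0.37·0.00189) / 0.47 = 0.1377 mg/L.
Travel time t = 1.03e+04 m / 1.0 m/s = 1.03e+04 s = 0.1192 d.
C = 0.1377·exp(−0.37·0.1192) = 0.1377·0.9568 = 0.1317 mg/L.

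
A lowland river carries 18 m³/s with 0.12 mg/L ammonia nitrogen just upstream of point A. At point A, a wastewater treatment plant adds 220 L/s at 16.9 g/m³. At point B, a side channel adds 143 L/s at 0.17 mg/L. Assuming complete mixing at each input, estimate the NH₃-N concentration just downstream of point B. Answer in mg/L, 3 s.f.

220 L/s = 0.22 m³/s.
After input A: C = (18·0.12 + 0.22·16.9) / 18.22 = 0.3226 mg/L.
143 L/s = 0.143 m³/s.
After input B: C = (18.22·0.3226 + 0.143·0.17) / 18.36 = 0.3214 mg/L.

0.321 mg/L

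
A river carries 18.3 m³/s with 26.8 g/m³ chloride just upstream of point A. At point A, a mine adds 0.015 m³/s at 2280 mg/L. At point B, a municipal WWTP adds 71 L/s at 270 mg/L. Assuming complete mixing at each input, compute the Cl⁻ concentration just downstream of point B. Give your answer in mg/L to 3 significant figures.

After input A: C = (18.3·26.8 + 0.015·2280) / 18.32 = 28.65 mg/L.
71 L/s = 0.071 m³/s.
After input B: C = (18.32·28.65 + 0.071·270) / 18.39 = 29.58 mg/L.

29.6 mg/L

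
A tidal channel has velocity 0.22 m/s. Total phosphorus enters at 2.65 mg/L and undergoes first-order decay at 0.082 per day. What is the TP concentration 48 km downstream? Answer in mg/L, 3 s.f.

Travel time t = 48 km / 0.22 m/s = 4.8e+04/0.22 = 2.182e+05 s = 2.525 d.
First-order decay: C = 2.65·exp(−0.082·2.525) = 2.65·0.813 = 2.154 mg/L.

2.15 mg/L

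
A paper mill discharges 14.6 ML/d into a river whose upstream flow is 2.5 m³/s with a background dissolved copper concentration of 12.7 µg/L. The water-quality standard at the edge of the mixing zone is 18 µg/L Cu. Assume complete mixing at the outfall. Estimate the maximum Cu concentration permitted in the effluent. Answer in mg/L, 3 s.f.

0.0964 mg/L

14.6 ML/d = 0.169 m³/s.
12.7 µg/L = 0.0127 mg/L.
18 µg/L = 0.018 mg/L.
Mass balance: 0.018·2.669 = 0.169·Cₑ + 2.5·0.0127.
Cₑ = (0.04804 − 0.03175) / 0.169 = 0.09641 mg/L.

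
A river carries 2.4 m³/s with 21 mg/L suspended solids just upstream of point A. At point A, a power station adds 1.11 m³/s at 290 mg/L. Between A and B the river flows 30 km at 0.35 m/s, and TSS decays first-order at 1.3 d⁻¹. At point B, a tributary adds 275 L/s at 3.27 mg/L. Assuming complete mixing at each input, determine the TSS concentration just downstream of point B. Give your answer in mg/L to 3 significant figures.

27.3 mg/L

After input A: C = (2.4·21 + 1.11·290) / 3.51 = 106.1 mg/L.
Over the 30 km reach to input B (t = 8.571e+04 s = 0.9921 d), decay gives C = 106.1·exp(−1.3·0.9921) = 29.21 mg/L.
275 L/s = 0.275 m³/s.
After input B: C = (3.51·29.21 + 0.275·3.27) / 3.785 = 27.32 mg/L.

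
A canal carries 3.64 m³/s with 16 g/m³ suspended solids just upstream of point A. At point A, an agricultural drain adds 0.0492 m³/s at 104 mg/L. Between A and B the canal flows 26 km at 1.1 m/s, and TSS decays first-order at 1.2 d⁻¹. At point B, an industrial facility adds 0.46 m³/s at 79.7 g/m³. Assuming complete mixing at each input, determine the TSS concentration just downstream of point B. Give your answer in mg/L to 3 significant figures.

After input A: C = (3.64·16 + 0.0492·104) / 3.689 = 17.17 mg/L.
Over the 26 km reach to input B (t = 2.364e+04 s = 0.2736 d), decay gives C = 17.17·exp(−1.2·0.2736) = 12.37 mg/L.
After input B: C = (3.689·12.37 + 0.46·79.7) / 4.149 = 19.83 mg/L.

19.8 mg/L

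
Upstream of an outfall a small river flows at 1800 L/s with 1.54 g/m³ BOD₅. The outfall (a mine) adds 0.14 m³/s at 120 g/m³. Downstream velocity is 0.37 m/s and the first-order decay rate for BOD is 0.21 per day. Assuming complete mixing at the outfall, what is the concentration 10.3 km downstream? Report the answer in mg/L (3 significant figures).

9.43 mg/L

1800 L/s = 1.8 m³/s.
After complete mixing, C₀ = (0.14·120 + 1.8·1.54) / 1.94 = 10.09 mg/L.
Travel time t = 1.03e+04 m / 0.37 m/s = 2.784e+04 s = 0.3222 d.
C = 10.09·exp(−0.21·0.3222) = 10.09·0.9346 = 9.429 mg/L.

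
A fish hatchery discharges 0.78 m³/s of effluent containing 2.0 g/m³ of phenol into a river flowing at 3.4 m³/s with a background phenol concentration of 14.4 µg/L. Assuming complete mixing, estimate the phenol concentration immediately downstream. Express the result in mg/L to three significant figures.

0.385 mg/L

14.4 µg/L = 0.0144 mg/L.
By mass balance at complete mixing, C = (0.78·2 + 3.4·0.0144) / (0.78 + 3.4) = 1.609/4.18 = 0.3849 mg/L.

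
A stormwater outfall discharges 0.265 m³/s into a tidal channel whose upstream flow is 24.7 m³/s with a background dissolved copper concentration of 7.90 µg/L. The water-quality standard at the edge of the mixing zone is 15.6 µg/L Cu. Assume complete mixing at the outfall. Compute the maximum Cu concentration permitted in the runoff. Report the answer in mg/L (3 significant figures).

7.90 µg/L = 0.0079 mg/L.
15.6 µg/L = 0.0156 mg/L.
Mass balance: 0.0156·24.96 = 0.265·Cₑ + 24.7·0.0079.
Cₑ = (0.3895 − 0.1951) / 0.265 = 0.7333 mg/L.

0.733 mg/L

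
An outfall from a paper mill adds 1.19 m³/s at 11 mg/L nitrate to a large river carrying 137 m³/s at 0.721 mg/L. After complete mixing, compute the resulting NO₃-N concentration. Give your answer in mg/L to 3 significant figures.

0.810 mg/L

Conservation of mass across the mixing zone: C = (1.19·11 + 137·0.721) / (1.19 + 137) = 111.9/138.2 = 0.8095 mg/L.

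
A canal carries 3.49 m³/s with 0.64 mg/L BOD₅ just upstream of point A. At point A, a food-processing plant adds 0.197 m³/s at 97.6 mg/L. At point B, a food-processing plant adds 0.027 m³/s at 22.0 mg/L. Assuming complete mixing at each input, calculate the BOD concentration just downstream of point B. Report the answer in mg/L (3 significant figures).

5.94 mg/L

After input A: C = (3.49·0.64 + 0.197·97.6) / 3.687 = 5.821 mg/L.
After input B: C = (3.687·5.821 + 0.027·22) / 3.714 = 5.938 mg/L.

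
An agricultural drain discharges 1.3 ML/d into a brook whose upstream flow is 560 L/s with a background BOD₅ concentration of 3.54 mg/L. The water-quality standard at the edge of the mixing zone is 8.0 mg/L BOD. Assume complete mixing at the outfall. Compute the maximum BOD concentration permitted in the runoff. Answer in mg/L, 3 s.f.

174 mg/L

1.3 ML/d = 0.01505 m³/s.
560 L/s = 0.56 m³/s.
Mass balance: 8·0.575 = 0.01505·Cₑ + 0.56·3.54.
Cₑ = (4.6 − 1.982) / 0.01505 = 174 mg/L.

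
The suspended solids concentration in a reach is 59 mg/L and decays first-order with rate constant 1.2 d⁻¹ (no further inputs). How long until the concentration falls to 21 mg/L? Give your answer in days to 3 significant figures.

t = ln(C₀/C)/k = ln(59/21)/1.2 = 1.033/1.2 = 0.8608 d.

0.861 d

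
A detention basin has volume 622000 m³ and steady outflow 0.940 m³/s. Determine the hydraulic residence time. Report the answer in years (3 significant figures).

0.0210 yr

Q = 0.940 m³/s × 3.156e+07 s/yr = 2.966e+07 m³/yr.
Hydraulic residence time τ = V/Q = 622000/2.966e+07 = 0.02097 yr.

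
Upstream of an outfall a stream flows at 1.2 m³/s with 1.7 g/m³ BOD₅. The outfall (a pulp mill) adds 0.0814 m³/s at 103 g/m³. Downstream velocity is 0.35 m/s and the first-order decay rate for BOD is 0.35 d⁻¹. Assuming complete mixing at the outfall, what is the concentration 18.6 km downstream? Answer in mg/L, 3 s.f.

6.56 mg/L

After complete mixing, C₀ = (0.0814·103 + 1.2·1.7) / 1.281 = 8.135 mg/L.
Travel time t = 1.86e+04 m / 0.35 m/s = 5.314e+04 s = 0.6151 d.
C = 8.135·exp(−0.35·0.6151) = 8.135·0.8063 = 6.559 mg/L.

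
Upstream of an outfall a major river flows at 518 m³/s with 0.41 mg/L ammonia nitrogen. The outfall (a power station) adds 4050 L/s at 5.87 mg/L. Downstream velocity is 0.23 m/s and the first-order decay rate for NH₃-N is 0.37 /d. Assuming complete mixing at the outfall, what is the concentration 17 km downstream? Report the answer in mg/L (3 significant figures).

0.330 mg/L

4050 L/s = 4.05 m³/s.
After complete mixing, C₀ = (4.05·5.87 + 518·0.41) / 522 = 0.4524 mg/L.
Travel time t = 1.7e+04 m / 0.23 m/s = 7.391e+04 s = 0.8555 d.
C = 0.4524·exp(−0.37·0.8555) = 0.4524·0.7287 = 0.3296 mg/L.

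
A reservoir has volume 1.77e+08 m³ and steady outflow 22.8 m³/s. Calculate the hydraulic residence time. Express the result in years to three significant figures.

0.246 yr

Q = 22.8 m³/s × 3.156e+07 s/yr = 7.195e+08 m³/yr.
Hydraulic residence time τ = V/Q = 1.77e+08/7.195e+08 = 0.246 yr.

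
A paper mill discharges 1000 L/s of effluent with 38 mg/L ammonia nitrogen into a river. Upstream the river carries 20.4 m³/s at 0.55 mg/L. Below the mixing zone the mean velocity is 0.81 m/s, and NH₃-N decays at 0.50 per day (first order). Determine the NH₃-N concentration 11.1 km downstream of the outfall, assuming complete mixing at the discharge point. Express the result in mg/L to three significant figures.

2.12 mg/L

1000 L/s = 1 m³/s.
After complete mixing, C₀ = (1·38 + 20.4·0.55) / 21.4 = 2.3 mg/L.
Travel time t = 1.11e+04 m / 0.81 m/s = 1.37e+04 s = 0.1586 d.
C = 2.3·exp(−0.50·0.1586) = 2.3·0.9238 = 2.125 mg/L.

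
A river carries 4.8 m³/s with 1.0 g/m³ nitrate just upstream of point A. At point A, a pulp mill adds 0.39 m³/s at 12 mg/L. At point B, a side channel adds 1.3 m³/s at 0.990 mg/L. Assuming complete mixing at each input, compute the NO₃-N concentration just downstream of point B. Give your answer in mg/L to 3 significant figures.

After input A: C = (4.8·1 + 0.39·12) / 5.19 = 1.827 mg/L.
After input B: C = (5.19·1.827 + 1.3·0.99) / 6.49 = 1.659 mg/L.

1.66 mg/L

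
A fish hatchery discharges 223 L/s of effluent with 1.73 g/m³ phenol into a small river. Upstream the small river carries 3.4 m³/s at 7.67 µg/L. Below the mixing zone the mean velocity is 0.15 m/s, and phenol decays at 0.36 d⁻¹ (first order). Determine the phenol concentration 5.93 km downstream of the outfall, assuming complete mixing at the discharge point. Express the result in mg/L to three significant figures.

0.0964 mg/L

223 L/s = 0.223 m³/s.
7.67 µg/L = 0.00767 mg/L.
After complete mixing, C₀ = (0.223·1.73 + 3.4·0.00767) / 3.623 = 0.1137 mg/L.
Travel time t = 5930 m / 0.15 m/s = 3.953e+04 s = 0.4576 d.
C = 0.1137·exp(−0.36·0.4576) = 0.1137·0.8481 = 0.09642 mg/L.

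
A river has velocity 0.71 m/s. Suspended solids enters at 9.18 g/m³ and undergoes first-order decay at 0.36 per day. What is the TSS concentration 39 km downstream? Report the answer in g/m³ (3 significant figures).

Travel time t = 39 km / 0.71 m/s = 3.9e+04/0.71 = 5.493e+04 s = 0.6358 d.
First-order decay: C = 9.18·exp(−0.36·0.6358) = 9.18·0.7954 = 7.302 g/m³.

7.30 g/m³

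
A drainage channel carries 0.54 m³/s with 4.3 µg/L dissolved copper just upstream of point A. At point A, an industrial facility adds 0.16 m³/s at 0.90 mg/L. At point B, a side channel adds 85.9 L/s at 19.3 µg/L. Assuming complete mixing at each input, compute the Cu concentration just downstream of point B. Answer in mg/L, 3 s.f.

0.188 mg/L

4.3 µg/L = 0.0043 mg/L.
After input A: C = (0.54·0.0043 + 0.16·0.9) / 0.7 = 0.209 mg/L.
85.9 L/s = 0.0859 m³/s.
19.3 µg/L = 0.0193 mg/L.
After input B: C = (0.7·0.209 + 0.0859·0.0193) / 0.7859 = 0.1883 mg/L.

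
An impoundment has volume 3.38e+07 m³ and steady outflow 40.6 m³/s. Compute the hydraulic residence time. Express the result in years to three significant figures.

0.0264 yr

Q = 40.6 m³/s × 3.156e+07 s/yr = 1.281e+09 m³/yr.
Hydraulic residence time τ = V/Q = 3.38e+07/1.281e+09 = 0.02638 yr.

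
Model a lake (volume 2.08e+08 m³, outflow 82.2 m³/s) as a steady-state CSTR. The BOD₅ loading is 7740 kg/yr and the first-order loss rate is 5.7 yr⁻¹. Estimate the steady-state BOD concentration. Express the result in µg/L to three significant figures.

2.05 µg/L

Outflow Q = 82.2 m³/s × 3.156e+07 s/yr = 2.594e+09 m³/yr.
Steady-state CSTR mass balance: W = Q·C + k·V·C, so C = W/(Q + kV).
Q + kV = 2.594e+09 + 5.7·2.08e+08 = 3.78e+09 m³/yr.
C = 7740/3.78e+09 = 2.048e-06 kg/m³ = 0.002048 mg/L = 2.048 µg/L.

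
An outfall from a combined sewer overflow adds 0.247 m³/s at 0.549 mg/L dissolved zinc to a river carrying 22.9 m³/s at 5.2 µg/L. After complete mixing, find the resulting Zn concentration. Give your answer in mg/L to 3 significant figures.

5.2 µg/L = 0.0052 mg/L.
Flow-weighted mixing gives C = (0.247·0.549 + 22.9·0.0052) / (0.247 + 22.9) = 0.2547/23.15 = 0.011 mg/L.

0.0110 mg/L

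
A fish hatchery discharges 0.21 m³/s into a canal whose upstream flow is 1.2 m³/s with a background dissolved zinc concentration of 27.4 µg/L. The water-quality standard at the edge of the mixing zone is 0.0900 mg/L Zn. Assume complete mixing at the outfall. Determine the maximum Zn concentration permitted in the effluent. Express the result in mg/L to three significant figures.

0.448 mg/L

27.4 µg/L = 0.0274 mg/L.
Mass balance: 0.09·1.41 = 0.21·Cₑ + 1.2·0.0274.
Cₑ = (0.1269 − 0.03288) / 0.21 = 0.4477 mg/L.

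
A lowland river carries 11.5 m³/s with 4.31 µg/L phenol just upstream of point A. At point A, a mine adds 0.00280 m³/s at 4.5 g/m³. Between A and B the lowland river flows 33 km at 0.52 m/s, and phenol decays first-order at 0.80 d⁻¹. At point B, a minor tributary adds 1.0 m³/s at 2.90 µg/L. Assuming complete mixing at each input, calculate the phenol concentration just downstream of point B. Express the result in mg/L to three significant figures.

0.00299 mg/L

4.31 µg/L = 0.00431 mg/L.
After input A: C = (11.5·0.00431 + 0.0028·4.5) / 11.5 = 0.005404 mg/L.
Over the 33 km reach to input B (t = 6.346e+04 s = 0.7345 d), decay gives C = 0.005404·exp(−0.80·0.7345) = 0.003003 mg/L.
2.90 µg/L = 0.0029 mg/L.
After input B: C = (11.5·0.003003 + 1·0.0029) / 12.5 = 0.002995 mg/L.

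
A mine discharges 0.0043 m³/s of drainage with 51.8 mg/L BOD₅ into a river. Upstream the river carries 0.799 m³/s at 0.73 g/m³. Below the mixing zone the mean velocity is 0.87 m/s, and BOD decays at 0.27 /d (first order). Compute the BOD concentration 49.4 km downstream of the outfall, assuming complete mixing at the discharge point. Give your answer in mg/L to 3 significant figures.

After complete mixing, C₀ = (0.0043·51.8 + 0.799·0.73) / 0.8033 = 1.003 mg/L.
Travel time t = 4.94e+04 m / 0.87 m/s = 5.678e+04 s = 0.6572 d.
C = 1.003·exp(−0.27·0.6572) = 1.003·0.8374 = 0.8402 mg/L.

0.840 mg/L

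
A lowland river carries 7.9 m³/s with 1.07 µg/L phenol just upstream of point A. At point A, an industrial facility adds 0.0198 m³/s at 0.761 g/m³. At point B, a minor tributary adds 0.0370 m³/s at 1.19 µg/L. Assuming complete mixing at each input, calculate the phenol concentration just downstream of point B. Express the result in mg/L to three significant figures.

1.07 µg/L = 0.00107 mg/L.
After input A: C = (7.9·0.00107 + 0.0198·0.761) / 7.92 = 0.00297 mg/L.
1.19 µg/L = 0.00119 mg/L.
After input B: C = (7.92·0.00297 + 0.037·0.00119) / 7.957 = 0.002962 mg/L.

0.00296 mg/L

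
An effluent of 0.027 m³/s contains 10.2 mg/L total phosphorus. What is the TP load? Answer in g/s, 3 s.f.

Mass flux = Q·C = 0.027 m³/s × 10.2 g/m³ = 0.2754 g/s.

0.275 g/s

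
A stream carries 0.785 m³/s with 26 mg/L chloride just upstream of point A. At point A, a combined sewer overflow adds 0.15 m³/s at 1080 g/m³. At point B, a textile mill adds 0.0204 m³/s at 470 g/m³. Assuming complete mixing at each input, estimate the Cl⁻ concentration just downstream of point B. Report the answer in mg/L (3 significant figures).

201 mg/L

After input A: C = (0.785·26 + 0.15·1080) / 0.935 = 195.1 mg/L.
After input B: C = (0.935·195.1 + 0.0204·470) / 0.9554 = 201 mg/L.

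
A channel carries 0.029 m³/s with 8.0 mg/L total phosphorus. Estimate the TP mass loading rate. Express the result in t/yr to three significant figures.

Mass flux = Q·C = 0.029 m³/s × 8 g/m³ = 0.232 g/s.
= 0.232 g/s × 31.56 = 7.321 t/yr.

7.32 t/yr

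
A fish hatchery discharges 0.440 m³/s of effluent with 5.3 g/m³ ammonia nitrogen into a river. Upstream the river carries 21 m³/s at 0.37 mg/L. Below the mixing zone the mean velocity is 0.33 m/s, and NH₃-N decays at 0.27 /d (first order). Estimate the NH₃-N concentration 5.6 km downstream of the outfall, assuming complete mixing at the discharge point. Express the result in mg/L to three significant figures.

After complete mixing, C₀ = (0.44·5.3 + 21·0.37) / 21.44 = 0.4712 mg/L.
Travel time t = 5600 m / 0.33 m/s = 1.697e+04 s = 0.1964 d.
C = 0.4712·exp(−0.27·0.1964) = 0.4712·0.9484 = 0.4468 mg/L.

0.447 mg/L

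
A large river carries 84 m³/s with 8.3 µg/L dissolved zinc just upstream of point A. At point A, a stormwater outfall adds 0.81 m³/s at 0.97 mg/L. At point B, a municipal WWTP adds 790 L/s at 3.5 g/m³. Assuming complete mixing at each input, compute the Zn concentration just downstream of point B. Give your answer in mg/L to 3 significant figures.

8.3 µg/L = 0.0083 mg/L.
After input A: C = (84·0.0083 + 0.81·0.97) / 84.81 = 0.01748 mg/L.
790 L/s = 0.79 m³/s.
After input B: C = (84.81·0.01748 + 0.79·3.5) / 85.6 = 0.04963 mg/L.

0.0496 mg/L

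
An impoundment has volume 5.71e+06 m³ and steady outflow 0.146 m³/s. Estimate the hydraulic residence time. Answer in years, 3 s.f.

1.24 yr

Q = 0.146 m³/s × 3.156e+07 s/yr = 4.607e+06 m³/yr.
Hydraulic residence time τ = V/Q = 5.71e+06/4.607e+06 = 1.239 yr.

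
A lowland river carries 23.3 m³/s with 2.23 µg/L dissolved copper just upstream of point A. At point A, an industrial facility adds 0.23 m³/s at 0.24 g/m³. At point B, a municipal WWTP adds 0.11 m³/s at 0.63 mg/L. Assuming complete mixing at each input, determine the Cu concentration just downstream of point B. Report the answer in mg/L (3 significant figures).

2.23 µg/L = 0.00223 mg/L.
After input A: C = (23.3·0.00223 + 0.23·0.24) / 23.53 = 0.004554 mg/L.
After input B: C = (23.53·0.004554 + 0.11·0.63) / 23.64 = 0.007464 mg/L.

0.00746 mg/L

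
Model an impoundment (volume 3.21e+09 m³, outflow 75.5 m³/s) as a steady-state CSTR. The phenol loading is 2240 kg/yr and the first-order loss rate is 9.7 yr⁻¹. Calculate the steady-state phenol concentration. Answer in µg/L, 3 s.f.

Outflow Q = 75.5 m³/s × 3.156e+07 s/yr = 2.383e+09 m³/yr.
Steady-state CSTR mass balance: W = Q·C + k·V·C, so C = W/(Q + kV).
Q + kV = 2.383e+09 + 9.7·3.21e+09 = 3.352e+10 m³/yr.
C = 2240/3.352e+10 = 6.683e-08 kg/m³ = 6.683e-05 mg/L = 0.06683 µg/L.

0.0668 µg/L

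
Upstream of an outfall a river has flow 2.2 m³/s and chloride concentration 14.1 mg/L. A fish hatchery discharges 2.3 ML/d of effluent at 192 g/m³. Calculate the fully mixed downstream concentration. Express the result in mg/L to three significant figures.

16.2 mg/L

2.3 ML/d = 0.02662 m³/s.
By mass balance at complete mixing, C = (0.02662·192 + 2.2·14.1) / (0.02662 + 2.2) = 36.13/2.227 = 16.23 mg/L.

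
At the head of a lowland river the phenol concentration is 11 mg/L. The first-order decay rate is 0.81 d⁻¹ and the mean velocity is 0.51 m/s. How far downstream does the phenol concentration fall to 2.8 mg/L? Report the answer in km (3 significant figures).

74.4 km

From C = C₀·e^(−kt), t = ln(C₀/C)/k = ln(11/2.8)/0.81 = 1.368/0.81 = 1.689 d.
Distance = v·t = 0.51 m/s × 1.459e+05 s = 7.443e+04 m = 74.43 km.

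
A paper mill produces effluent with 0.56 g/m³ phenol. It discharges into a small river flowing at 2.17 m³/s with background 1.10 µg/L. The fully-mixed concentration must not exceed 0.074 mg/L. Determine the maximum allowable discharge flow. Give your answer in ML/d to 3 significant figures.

28.1 ML/d

1.10 µg/L = 0.0011 mg/L.
Mass balance at complete mixing: C_std·(Q_w + Q_r) = Q_w·C_e + Q_r·C_b.
Rearranging, Q_w = Q_r·(C_std − C_b)/(C_e − C_std) = 2.17·(0.074 − 0.0011) / (0.56 − 0.074) = 0.3255 m³/s.
= 28.12 ML/d.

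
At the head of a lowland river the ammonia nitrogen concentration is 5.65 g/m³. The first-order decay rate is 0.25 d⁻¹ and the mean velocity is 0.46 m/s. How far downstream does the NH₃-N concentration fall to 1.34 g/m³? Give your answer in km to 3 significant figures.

229 km

From C = C₀·e^(−kt), t = ln(C₀/C)/k = ln(5.65/1.34)/0.25 = 1.439/0.25 = 5.756 d.
Distance = v·t = 0.46 m/s × 4.973e+05 s = 2.288e+05 m = 228.8 km.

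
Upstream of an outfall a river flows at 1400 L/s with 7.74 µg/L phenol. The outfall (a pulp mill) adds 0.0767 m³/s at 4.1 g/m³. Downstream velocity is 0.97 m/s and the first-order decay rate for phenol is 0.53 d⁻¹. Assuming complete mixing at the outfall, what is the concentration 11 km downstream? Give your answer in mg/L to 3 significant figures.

1400 L/s = 1.4 m³/s.
7.74 µg/L = 0.00774 mg/L.
After complete mixing, C₀ = (0.0767·4.1 + 1.4·0.00774) / 1.477 = 0.2203 mg/L.
Travel time t = 1.1e+04 m / 0.97 m/s = 1.134e+04 s = 0.1313 d.
C = 0.2203·exp(−0.53·0.1313) = 0.2203·0.9328 = 0.2055 mg/L.

0.205 mg/L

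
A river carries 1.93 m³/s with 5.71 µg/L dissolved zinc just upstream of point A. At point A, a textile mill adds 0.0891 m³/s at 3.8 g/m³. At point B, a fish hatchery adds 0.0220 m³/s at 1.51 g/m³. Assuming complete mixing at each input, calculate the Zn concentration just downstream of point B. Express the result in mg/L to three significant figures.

0.188 mg/L

5.71 µg/L = 0.00571 mg/L.
After input A: C = (1.93·0.00571 + 0.0891·3.8) / 2.019 = 0.1731 mg/L.
After input B: C = (2.019·0.1731 + 0.022·1.51) / 2.041 = 0.1876 mg/L.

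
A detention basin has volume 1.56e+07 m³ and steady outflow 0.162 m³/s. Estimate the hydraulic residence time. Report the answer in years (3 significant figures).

3.05 yr

Q = 0.162 m³/s × 3.156e+07 s/yr = 5.112e+06 m³/yr.
Hydraulic residence time τ = V/Q = 1.56e+07/5.112e+06 = 3.051 yr.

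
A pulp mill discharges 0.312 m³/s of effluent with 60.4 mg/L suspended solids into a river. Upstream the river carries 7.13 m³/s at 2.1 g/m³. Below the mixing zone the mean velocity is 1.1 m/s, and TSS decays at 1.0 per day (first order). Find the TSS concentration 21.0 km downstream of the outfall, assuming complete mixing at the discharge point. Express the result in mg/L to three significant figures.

After complete mixing, C₀ = (0.312·60.4 + 7.13·2.1) / 7.442 = 4.544 mg/L.
Travel time t = 2.1e+04 m / 1.1 m/s = 1.909e+04 s = 0.221 d.
C = 4.544·exp(−1.0·0.221) = 4.544·0.8017 = 3.643 mg/L.

3.64 mg/L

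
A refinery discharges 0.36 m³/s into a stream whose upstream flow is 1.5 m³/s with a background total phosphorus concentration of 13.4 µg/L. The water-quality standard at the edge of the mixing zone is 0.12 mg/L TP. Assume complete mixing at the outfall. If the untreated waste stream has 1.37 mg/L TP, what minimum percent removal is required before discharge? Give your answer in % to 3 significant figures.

13.4 µg/L = 0.0134 mg/L.
Mass balance: 0.12·1.86 = 0.36·Cₑ + 1.5·0.0134.
Cₑ = (0.2232 − 0.0201) / 0.36 = 0.5642 mg/L.
Required removal = 1 − 0.5642/1.37 = 58.82 %.

58.8 %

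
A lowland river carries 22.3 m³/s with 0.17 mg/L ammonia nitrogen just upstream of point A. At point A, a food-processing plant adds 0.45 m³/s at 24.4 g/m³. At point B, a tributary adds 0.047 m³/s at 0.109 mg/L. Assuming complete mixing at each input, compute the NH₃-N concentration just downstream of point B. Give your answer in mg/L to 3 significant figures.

After input A: C = (22.3·0.17 + 0.45·24.4) / 22.75 = 0.6493 mg/L.
After input B: C = (22.75·0.6493 + 0.047·0.109) / 22.8 = 0.6482 mg/L.

0.648 mg/L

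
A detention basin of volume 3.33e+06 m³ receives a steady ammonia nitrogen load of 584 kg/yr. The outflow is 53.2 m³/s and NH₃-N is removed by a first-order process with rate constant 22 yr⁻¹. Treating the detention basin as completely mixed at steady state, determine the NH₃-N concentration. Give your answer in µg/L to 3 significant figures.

Outflow Q = 53.2 m³/s × 3.156e+07 s/yr = 1.679e+09 m³/yr.
Steady-state CSTR mass balance: W = Q·C + k·V·C, so C = W/(Q + kV).
Q + kV = 1.679e+09 + 22·3.33e+06 = 1.752e+09 m³/yr.
C = 584/1.752e+09 = 3.333e-07 kg/m³ = 0.0003333 mg/L = 0.3333 µg/L.

0.333 µg/L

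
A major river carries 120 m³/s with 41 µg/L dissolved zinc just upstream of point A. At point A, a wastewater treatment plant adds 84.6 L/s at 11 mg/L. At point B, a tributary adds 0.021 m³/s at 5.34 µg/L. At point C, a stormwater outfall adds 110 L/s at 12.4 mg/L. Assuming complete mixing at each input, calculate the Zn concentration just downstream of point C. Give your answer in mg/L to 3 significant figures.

0.0600 mg/L

41 µg/L = 0.041 mg/L.
84.6 L/s = 0.0846 m³/s.
After input A: C = (120·0.041 + 0.0846·11) / 120.1 = 0.04872 mg/L.
5.34 µg/L = 0.00534 mg/L.
After input B: C = (120.1·0.04872 + 0.021·0.00534) / 120.1 = 0.04871 mg/L.
110 L/s = 0.11 m³/s.
After input C: C = (120.1·0.04871 + 0.11·12.4) / 120.2 = 0.06001 mg/L.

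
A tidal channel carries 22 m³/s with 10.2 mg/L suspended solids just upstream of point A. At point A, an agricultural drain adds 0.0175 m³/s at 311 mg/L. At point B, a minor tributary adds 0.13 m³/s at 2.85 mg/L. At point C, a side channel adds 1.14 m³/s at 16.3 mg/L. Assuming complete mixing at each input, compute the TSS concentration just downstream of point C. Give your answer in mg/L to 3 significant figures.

10.7 mg/L

After input A: C = (22·10.2 + 0.0175·311) / 22.02 = 10.44 mg/L.
After input B: C = (22.02·10.44 + 0.13·2.85) / 22.15 = 10.39 mg/L.
After input C: C = (22.15·10.39 + 1.14·16.3) / 23.29 = 10.68 mg/L.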